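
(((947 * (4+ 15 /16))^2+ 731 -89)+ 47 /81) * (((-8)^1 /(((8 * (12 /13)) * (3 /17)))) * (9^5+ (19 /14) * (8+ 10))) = -7928826049889.33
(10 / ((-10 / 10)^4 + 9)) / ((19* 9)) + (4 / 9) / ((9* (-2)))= -0.02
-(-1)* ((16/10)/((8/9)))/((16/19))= 171/80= 2.14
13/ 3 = 4.33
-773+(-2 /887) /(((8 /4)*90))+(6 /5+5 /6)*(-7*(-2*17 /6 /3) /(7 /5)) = -753.80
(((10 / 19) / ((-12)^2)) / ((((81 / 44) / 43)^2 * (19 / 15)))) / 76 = 5593225 / 270011394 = 0.02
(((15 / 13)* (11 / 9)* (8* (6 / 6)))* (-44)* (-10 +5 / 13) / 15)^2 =234256000000 / 2313441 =101258.69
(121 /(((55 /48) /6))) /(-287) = -3168 /1435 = -2.21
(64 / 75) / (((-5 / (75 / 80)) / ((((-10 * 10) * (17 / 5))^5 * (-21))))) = -15266302464000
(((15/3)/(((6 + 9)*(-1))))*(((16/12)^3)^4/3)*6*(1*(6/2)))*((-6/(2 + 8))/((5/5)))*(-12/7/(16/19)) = -159383552/2066715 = -77.12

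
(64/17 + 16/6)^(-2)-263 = -28291991/107584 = -262.98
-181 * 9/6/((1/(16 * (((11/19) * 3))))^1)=-143352/19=-7544.84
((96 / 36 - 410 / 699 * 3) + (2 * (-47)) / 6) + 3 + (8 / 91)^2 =-22675028 / 1929473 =-11.75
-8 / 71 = -0.11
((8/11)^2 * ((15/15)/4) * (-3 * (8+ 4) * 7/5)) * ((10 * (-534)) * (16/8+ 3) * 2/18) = 2392320/121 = 19771.24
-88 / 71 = -1.24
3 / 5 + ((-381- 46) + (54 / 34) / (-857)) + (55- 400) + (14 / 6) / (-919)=-154923971291 / 200833665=-771.40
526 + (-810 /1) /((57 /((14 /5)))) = 9238 /19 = 486.21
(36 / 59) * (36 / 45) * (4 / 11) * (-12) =-2.13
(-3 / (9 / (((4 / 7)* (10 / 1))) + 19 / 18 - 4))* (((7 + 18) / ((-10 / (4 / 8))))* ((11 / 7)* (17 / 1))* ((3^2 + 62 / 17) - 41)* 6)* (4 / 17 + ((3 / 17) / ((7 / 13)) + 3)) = 18209188800 / 410669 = 44340.31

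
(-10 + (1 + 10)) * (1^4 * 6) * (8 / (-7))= -48 / 7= -6.86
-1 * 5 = -5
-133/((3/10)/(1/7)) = -63.33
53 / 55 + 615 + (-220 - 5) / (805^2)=878151143 / 1425655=615.96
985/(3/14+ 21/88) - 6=605086/279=2168.77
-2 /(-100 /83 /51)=4233 /50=84.66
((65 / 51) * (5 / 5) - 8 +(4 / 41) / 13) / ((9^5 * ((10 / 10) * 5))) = -36523 / 1605128967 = -0.00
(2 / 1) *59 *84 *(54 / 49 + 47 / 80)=1172271 / 70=16746.73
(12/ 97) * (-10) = -120/ 97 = -1.24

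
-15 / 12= -5 / 4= -1.25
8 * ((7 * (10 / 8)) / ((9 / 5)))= 350 / 9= 38.89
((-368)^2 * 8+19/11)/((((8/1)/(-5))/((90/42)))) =-893799825/616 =-1450973.74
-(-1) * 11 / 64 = 11 / 64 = 0.17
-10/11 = -0.91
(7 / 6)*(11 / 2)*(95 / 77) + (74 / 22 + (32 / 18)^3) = 542051 / 32076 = 16.90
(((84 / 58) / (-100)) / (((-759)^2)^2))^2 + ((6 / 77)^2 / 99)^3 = 0.00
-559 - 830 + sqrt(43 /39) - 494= -1883 + sqrt(1677) /39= -1881.95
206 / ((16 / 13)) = 1339 / 8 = 167.38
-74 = -74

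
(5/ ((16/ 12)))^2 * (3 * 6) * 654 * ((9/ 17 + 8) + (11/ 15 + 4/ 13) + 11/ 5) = 1722493755/ 884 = 1948522.35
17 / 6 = 2.83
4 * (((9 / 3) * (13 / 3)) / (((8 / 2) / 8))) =104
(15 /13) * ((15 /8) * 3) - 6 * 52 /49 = 627 /5096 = 0.12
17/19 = 0.89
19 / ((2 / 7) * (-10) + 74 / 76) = -5054 / 501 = -10.09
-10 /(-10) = 1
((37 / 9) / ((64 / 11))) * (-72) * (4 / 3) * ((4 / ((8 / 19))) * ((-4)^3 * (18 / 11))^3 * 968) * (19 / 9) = 1512629600256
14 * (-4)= -56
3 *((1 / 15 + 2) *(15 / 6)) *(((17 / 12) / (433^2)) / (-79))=-527 / 355479144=-0.00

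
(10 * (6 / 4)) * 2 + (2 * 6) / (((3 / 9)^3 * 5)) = 474 / 5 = 94.80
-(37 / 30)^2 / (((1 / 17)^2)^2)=-114340249 / 900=-127044.72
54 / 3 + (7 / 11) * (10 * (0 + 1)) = 268 / 11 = 24.36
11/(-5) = -11/5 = -2.20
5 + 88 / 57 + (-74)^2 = 312505 / 57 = 5482.54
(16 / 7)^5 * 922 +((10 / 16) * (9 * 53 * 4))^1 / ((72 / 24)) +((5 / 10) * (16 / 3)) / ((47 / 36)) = 91509205267 / 1579858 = 57922.42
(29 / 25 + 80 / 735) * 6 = 9326 / 1225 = 7.61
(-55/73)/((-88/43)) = 215/584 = 0.37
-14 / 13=-1.08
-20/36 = -5/9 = -0.56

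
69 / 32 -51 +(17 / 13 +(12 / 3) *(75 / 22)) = -155125 / 4576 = -33.90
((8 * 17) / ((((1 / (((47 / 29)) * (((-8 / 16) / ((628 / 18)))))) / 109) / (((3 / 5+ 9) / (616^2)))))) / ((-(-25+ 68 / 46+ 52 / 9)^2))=100757580993 / 3641840802406730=0.00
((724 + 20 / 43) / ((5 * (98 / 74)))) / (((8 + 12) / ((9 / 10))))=1296702 / 263375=4.92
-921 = -921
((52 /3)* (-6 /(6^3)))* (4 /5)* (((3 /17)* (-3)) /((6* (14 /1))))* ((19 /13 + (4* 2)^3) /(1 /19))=8455 /357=23.68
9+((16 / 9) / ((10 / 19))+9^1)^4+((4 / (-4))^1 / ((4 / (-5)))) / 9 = 385167668629 / 16402500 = 23482.25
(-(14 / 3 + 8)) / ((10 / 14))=-266 / 15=-17.73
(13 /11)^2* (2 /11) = 338 /1331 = 0.25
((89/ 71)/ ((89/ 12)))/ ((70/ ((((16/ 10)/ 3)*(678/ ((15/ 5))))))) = 3616/ 12425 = 0.29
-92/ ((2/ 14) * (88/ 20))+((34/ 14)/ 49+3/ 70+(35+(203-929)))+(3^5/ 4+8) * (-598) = -41949.77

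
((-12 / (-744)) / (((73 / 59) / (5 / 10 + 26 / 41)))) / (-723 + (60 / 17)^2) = -17051 / 819471428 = -0.00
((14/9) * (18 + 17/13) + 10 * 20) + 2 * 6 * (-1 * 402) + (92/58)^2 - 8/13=-451845434/98397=-4592.07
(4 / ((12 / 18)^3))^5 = 14348907 / 32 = 448403.34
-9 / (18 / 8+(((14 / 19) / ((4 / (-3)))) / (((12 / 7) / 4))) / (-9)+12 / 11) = -67716 / 26215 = -2.58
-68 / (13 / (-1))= 68 / 13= 5.23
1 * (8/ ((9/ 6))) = 16/ 3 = 5.33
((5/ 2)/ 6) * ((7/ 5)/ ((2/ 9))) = 21/ 8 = 2.62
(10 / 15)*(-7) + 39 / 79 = -989 / 237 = -4.17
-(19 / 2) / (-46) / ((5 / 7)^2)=931 / 2300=0.40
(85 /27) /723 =85 /19521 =0.00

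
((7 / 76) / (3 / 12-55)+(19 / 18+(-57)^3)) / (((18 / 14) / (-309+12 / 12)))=4984135292906 / 112347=44363759.54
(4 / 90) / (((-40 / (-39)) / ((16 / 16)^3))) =13 / 300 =0.04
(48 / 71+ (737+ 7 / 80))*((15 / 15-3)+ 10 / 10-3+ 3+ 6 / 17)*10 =-4773.76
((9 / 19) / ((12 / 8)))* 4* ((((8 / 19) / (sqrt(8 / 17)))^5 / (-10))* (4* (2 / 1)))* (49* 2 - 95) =-10653696* sqrt(34) / 235229405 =-0.26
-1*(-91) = 91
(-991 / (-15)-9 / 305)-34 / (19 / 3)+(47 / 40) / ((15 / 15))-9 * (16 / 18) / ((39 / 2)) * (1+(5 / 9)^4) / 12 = 2199540791693 / 35587651320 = 61.81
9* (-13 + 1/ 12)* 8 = -930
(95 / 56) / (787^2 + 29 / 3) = 285 / 104055616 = 0.00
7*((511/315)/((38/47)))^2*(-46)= -1895253521/1462050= -1296.30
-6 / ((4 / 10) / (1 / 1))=-15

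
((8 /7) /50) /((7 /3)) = 12 /1225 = 0.01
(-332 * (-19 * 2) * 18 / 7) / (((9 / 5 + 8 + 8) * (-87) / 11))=-230.44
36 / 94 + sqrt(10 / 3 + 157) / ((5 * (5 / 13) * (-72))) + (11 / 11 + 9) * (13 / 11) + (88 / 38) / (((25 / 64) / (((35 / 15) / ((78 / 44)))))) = 574771388 / 28732275-13 * sqrt(1443) / 5400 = 19.91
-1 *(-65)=65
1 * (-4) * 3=-12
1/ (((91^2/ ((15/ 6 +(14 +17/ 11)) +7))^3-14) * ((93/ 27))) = 501852453/ 62482251022129358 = 0.00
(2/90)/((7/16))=16/315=0.05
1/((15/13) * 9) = 13/135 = 0.10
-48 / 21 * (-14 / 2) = 16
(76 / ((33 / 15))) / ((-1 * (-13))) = 380 / 143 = 2.66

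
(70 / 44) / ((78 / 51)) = 595 / 572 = 1.04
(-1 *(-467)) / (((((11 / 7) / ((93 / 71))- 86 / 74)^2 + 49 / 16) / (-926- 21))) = -4105369651306896 / 28442070337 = -144341.45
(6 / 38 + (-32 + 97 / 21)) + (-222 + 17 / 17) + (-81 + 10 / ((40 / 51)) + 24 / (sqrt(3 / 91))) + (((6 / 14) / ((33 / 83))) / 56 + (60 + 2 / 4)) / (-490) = -38129041523 / 120434160 + 8 * sqrt(273) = -184.41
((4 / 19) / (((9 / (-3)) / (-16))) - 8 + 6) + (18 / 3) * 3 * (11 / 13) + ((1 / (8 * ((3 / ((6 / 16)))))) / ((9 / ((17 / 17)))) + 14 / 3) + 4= 3275383 / 142272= 23.02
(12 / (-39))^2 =16 / 169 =0.09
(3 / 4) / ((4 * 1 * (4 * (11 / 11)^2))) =3 / 64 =0.05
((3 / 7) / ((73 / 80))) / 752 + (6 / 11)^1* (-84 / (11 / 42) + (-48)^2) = 3143731047 / 2906057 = 1081.79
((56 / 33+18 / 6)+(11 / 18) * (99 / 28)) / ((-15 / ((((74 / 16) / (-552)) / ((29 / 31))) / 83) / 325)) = 1416545 / 88349184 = 0.02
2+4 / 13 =30 / 13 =2.31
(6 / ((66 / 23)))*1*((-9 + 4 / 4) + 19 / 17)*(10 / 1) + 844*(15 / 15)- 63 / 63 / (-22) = 261853 / 374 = 700.14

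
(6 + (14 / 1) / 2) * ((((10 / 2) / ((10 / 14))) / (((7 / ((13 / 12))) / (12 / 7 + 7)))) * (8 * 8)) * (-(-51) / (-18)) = -1402024 / 63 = -22254.35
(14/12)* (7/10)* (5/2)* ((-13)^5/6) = -18193357/144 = -126342.76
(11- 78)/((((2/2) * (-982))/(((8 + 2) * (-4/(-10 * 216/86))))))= 0.11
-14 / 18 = -7 / 9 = -0.78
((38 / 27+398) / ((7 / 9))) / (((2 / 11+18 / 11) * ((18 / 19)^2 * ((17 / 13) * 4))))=17396951 / 289170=60.16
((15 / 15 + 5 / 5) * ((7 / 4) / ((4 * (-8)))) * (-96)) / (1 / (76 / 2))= 399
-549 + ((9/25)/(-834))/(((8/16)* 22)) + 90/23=-958453719/1758350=-545.09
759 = 759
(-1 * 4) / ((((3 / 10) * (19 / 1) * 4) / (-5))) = 0.88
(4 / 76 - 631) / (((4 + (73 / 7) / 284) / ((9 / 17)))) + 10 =-72.75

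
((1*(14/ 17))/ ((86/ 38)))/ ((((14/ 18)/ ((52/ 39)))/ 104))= 47424/ 731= 64.88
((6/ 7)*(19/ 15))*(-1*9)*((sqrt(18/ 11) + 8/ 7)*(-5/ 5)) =2736/ 245 + 1026*sqrt(22)/ 385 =23.67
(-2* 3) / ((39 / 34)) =-68 / 13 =-5.23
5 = 5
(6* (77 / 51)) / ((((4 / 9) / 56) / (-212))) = -4113648 / 17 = -241979.29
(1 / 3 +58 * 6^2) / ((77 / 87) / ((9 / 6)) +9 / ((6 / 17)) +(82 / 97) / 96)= 80.02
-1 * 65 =-65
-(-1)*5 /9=5 /9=0.56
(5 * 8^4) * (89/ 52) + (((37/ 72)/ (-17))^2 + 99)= 684617009989/ 19476288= 35151.31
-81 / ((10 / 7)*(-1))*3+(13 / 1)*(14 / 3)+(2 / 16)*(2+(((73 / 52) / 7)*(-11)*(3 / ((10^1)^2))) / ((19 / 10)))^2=26546167454803 / 114794534400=231.25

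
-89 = -89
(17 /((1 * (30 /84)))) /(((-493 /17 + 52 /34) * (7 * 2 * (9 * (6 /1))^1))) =-289 /126090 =-0.00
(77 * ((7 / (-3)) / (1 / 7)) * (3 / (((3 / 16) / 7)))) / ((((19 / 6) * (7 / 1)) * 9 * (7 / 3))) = -17248 / 57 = -302.60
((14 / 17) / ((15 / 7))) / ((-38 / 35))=-343 / 969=-0.35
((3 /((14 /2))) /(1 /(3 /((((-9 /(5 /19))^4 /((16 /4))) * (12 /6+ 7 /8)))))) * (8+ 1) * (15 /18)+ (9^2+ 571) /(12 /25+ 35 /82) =718.99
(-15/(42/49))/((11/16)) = -280/11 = -25.45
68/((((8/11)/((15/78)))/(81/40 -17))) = -112013/416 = -269.26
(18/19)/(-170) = -0.01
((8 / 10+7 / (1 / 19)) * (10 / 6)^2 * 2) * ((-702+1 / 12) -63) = -10234585 / 18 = -568588.06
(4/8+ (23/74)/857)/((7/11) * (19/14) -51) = -349052/34975027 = -0.01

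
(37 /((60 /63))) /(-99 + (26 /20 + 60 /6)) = -777 /1754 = -0.44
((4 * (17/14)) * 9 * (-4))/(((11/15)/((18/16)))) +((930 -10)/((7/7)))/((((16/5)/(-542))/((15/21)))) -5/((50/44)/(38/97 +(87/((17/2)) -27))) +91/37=-374153221559/3355715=-111497.32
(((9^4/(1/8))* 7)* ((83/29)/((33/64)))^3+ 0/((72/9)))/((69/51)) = 34675075955294208/746620457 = 46442708.11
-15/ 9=-5/ 3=-1.67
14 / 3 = 4.67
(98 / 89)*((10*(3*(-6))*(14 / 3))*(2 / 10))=-16464 / 89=-184.99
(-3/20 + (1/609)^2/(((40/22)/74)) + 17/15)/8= 7294807/59340960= 0.12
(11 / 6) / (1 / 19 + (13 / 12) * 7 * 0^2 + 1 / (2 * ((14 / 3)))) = 2926 / 255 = 11.47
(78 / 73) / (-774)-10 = -10.00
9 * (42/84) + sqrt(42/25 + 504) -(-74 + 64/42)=7 * sqrt(258)/5 + 3233/42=99.46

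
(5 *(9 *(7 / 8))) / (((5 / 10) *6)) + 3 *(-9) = -111 / 8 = -13.88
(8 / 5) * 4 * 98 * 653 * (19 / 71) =38908352 / 355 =109600.99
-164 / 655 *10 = -2.50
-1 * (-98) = 98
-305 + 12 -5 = -298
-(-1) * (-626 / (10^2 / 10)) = -313 / 5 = -62.60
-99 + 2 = -97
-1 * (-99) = 99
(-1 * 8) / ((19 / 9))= -72 / 19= -3.79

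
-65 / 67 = -0.97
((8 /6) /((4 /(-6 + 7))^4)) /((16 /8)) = 0.00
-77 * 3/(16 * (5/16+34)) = -77/183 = -0.42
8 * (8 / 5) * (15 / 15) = 12.80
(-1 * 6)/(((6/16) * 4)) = -4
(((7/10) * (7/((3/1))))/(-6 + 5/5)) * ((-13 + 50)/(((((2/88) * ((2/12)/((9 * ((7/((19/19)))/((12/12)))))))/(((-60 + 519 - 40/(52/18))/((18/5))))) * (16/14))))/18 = -628344101/520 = -1208354.04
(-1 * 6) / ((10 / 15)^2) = -27 / 2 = -13.50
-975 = -975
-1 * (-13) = 13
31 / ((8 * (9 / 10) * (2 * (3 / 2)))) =155 / 108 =1.44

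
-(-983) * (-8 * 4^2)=-125824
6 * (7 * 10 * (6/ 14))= 180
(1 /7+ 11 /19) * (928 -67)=11808 /19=621.47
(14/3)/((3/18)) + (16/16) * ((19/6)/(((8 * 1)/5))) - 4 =1247/48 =25.98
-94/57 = -1.65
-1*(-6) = 6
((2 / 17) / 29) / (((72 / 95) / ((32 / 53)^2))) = 24320 / 12463533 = 0.00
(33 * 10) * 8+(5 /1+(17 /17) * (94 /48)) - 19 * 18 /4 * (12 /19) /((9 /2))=63239 /24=2634.96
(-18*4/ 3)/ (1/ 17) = -408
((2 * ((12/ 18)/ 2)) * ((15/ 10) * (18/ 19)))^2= 324/ 361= 0.90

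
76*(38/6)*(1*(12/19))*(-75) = -22800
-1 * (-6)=6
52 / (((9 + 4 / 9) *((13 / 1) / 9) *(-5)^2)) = 324 / 2125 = 0.15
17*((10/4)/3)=85/6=14.17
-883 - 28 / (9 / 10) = -8227 / 9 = -914.11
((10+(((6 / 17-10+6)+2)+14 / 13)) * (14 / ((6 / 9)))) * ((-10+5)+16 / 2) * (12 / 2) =787752 / 221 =3564.49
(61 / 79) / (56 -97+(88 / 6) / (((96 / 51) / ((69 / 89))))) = -43432 / 1966389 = -0.02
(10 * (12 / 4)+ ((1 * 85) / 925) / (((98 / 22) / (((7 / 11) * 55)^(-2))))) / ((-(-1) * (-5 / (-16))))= 5330222992 / 55523125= 96.00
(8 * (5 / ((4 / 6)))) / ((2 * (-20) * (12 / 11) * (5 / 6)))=-33 / 20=-1.65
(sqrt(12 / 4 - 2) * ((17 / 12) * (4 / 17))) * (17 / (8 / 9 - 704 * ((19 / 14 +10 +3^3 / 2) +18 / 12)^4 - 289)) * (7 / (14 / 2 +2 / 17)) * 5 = -72858345 / 888354668823589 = -0.00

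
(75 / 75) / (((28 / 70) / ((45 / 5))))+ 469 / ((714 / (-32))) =151 / 102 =1.48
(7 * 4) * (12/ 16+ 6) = 189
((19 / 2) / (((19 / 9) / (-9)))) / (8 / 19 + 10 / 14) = -35.67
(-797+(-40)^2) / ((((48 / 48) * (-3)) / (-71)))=57013 / 3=19004.33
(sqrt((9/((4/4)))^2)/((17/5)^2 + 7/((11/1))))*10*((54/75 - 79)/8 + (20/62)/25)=-232485/3224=-72.11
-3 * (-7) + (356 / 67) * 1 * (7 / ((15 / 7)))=38549 / 1005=38.36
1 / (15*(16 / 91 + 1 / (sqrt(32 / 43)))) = -46592 / 5218365 + 33124*sqrt(86) / 5218365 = 0.05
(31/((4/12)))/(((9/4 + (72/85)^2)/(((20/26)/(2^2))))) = 2239750/371631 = 6.03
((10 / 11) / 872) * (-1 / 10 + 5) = 49 / 9592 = 0.01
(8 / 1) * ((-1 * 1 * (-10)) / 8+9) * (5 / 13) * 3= 1230 / 13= 94.62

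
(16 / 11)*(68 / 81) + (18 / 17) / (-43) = 1.20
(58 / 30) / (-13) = -29 / 195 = -0.15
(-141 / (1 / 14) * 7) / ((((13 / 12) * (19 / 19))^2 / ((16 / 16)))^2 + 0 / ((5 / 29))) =-286530048 / 28561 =-10032.21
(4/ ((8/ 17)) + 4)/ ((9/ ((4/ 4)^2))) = 25/ 18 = 1.39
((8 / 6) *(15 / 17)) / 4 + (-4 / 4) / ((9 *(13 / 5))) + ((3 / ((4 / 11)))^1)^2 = 2174021 / 31824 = 68.31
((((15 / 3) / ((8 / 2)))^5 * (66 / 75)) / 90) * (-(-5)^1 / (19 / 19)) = 1375 / 9216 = 0.15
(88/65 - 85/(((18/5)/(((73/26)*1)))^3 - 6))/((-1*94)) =-285319703209/1156375654980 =-0.25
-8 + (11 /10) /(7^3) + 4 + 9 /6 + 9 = 11153 /1715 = 6.50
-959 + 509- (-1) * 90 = -360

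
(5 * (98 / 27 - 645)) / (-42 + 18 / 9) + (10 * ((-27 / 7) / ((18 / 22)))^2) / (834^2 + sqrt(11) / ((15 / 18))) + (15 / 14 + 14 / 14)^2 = 300341347309836883 / 3555916396033176 - 9075 * sqrt(11) / 16462575907561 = 84.46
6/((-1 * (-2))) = 3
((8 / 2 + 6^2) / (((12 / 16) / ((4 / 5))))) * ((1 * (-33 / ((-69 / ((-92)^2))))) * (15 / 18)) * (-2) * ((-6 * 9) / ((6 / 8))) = 20725760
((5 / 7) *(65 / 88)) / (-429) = -25 / 20328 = -0.00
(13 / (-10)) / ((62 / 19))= -247 / 620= -0.40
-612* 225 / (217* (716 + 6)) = -68850 / 78337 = -0.88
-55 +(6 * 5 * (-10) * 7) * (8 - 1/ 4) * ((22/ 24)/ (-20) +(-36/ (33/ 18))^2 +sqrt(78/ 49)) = -12147884745/ 1936 - 2325 * sqrt(78) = -6295267.70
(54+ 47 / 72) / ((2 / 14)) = 27545 / 72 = 382.57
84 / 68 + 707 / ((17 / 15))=10626 / 17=625.06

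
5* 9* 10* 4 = 1800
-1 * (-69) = 69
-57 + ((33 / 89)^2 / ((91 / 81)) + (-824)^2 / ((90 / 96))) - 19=7829793511171 / 10812165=724165.19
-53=-53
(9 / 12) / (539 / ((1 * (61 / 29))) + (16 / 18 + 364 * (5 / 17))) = 27999 / 13596076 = 0.00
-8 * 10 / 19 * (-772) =61760 / 19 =3250.53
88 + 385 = 473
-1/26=-0.04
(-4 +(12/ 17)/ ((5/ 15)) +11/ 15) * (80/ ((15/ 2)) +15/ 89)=-847649/ 68085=-12.45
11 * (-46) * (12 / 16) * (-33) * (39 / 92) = 42471 / 8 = 5308.88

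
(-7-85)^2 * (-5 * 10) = -423200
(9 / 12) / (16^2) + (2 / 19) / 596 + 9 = 26099501 / 2898944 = 9.00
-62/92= -0.67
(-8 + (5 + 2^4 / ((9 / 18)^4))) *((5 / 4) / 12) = 1265 / 48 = 26.35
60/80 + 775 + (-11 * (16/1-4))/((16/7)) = 718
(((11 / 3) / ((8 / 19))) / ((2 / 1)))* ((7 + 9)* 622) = 129998 / 3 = 43332.67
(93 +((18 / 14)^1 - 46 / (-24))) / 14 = 8081 / 1176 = 6.87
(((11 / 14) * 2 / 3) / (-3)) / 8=-11 / 504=-0.02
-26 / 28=-0.93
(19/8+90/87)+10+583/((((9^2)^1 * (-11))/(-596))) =7580407/18792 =403.38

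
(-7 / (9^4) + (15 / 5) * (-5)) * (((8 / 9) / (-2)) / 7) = 393688 / 413343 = 0.95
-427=-427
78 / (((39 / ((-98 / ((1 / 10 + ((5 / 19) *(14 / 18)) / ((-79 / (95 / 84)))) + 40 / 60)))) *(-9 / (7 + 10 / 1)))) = 15793680 / 32581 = 484.75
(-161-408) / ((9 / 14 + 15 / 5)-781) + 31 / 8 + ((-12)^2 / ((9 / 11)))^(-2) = 4.61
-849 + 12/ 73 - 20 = -63425/ 73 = -868.84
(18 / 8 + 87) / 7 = 51 / 4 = 12.75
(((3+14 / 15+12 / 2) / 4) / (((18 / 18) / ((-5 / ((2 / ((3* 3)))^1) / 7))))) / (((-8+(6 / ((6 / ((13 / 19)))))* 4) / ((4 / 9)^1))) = 2831 / 4200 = 0.67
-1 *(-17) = 17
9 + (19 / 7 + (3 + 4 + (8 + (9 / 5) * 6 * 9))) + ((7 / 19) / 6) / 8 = 3955589 / 31920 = 123.92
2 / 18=1 / 9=0.11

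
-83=-83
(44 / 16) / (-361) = -11 / 1444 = -0.01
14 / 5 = 2.80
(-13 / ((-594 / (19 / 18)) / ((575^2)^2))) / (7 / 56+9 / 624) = 18112346545.76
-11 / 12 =-0.92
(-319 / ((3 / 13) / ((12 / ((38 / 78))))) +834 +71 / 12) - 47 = -7582399 / 228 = -33256.14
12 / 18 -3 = -7 / 3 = -2.33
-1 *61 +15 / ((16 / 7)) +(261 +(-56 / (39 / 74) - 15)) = 53231 / 624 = 85.31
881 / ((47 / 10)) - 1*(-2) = 8904 / 47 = 189.45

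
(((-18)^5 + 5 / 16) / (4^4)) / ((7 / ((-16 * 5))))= 151165415 / 1792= 84355.70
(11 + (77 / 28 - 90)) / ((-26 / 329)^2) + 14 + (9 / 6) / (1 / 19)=-32898585 / 2704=-12166.64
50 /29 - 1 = 0.72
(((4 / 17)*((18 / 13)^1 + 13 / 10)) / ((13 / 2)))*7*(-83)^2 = 67319308 / 14365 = 4686.34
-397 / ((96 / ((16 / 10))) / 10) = -397 / 6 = -66.17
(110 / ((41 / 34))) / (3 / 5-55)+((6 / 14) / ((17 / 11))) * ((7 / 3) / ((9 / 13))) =-18623 / 25092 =-0.74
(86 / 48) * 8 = 43 / 3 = 14.33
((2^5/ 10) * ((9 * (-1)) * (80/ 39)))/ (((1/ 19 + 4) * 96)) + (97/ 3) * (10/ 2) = 485029/ 3003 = 161.51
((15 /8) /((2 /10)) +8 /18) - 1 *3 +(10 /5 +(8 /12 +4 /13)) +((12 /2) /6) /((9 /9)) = 10103 /936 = 10.79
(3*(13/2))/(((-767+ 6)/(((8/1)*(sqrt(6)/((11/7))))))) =-1092*sqrt(6)/8371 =-0.32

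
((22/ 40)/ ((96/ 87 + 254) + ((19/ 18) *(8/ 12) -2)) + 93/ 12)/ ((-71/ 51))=-785703909/ 141099010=-5.57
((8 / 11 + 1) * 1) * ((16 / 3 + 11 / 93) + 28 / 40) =36233 / 3410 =10.63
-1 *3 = -3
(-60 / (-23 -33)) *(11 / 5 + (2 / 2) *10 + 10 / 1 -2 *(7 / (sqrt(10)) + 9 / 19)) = 6057 / 266 -3 *sqrt(10) / 2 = 18.03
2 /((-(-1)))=2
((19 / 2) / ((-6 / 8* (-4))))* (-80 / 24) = -95 / 9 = -10.56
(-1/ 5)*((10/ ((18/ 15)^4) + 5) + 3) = -8309/ 3240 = -2.56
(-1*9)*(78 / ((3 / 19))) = -4446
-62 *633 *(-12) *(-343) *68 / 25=-10984484448 / 25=-439379377.92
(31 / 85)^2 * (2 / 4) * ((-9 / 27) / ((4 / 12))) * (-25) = 961 / 578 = 1.66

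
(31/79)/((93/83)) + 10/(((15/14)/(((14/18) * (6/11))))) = 33707/7821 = 4.31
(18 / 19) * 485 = 8730 / 19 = 459.47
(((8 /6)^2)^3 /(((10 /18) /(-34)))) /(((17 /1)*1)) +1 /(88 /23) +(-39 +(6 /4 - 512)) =-20295761 /35640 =-569.47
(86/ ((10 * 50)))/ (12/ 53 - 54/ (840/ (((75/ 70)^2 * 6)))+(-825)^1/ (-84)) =3126788/ 174610375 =0.02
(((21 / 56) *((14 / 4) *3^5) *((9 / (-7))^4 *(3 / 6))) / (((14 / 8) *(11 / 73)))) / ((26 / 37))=12918799269 / 5493488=2351.66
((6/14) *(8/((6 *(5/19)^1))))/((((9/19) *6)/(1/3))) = 722/2835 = 0.25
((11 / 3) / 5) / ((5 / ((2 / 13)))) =22 / 975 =0.02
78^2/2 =3042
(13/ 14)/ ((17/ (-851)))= -11063/ 238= -46.48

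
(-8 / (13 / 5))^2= 1600 / 169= 9.47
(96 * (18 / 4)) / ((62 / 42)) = 9072 / 31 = 292.65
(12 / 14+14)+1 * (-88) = -512 / 7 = -73.14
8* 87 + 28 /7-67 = 633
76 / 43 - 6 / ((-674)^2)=17262359 / 9766934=1.77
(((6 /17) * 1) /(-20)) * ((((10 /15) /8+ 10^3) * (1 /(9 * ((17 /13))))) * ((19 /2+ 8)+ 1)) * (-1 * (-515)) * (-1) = 594565543 /41616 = 14286.95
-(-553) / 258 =553 / 258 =2.14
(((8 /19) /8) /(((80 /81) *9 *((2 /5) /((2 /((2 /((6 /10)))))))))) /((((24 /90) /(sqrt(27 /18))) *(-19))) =-0.00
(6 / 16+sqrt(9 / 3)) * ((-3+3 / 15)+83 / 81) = -719 * sqrt(3) / 405 -719 / 1080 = -3.74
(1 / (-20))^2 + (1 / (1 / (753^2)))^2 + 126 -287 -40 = 128599682352001 / 400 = 321499205880.00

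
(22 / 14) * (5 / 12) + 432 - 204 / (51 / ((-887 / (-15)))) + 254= 63017 / 140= 450.12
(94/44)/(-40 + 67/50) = -1175/21263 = -0.06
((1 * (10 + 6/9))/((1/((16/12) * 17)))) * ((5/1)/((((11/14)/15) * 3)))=761600/99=7692.93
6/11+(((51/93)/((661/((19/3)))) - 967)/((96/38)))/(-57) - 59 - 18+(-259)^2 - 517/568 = 231638011346795/3456749736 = 67010.35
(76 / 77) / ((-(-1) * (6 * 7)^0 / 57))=4332 / 77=56.26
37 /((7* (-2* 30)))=-37 /420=-0.09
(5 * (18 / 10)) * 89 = 801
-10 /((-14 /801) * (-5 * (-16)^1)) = 7.15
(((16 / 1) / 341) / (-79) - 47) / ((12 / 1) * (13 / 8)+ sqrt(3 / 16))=-131679496 / 54605353+ 5064596 * sqrt(3) / 163816059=-2.36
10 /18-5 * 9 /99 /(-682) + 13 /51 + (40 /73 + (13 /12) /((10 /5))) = 637049405 /335159352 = 1.90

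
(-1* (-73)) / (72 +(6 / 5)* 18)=365 / 468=0.78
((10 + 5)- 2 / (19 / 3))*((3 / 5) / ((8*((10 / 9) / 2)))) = 7533 / 3800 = 1.98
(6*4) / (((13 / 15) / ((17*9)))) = 55080 / 13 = 4236.92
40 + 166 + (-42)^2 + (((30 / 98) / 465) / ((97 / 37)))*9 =1970.00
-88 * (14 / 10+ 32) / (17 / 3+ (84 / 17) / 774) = -976616 / 1885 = -518.10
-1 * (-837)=837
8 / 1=8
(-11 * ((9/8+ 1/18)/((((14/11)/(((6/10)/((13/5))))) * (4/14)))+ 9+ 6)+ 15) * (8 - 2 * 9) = 987425/624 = 1582.41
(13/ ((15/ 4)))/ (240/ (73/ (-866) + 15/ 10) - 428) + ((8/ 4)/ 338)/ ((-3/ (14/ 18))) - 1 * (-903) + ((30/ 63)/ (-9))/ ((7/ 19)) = 3075392086603/ 3406347945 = 902.84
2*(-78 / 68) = -39 / 17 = -2.29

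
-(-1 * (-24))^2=-576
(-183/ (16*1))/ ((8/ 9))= -1647/ 128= -12.87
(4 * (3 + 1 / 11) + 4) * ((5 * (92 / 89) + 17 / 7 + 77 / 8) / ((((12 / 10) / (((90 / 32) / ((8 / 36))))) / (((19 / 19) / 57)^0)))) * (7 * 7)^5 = 105211462651666875 / 125312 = 839596069424.05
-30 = -30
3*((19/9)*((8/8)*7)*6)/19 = 14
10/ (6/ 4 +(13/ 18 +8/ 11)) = 495/ 146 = 3.39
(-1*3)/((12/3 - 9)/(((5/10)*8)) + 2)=-4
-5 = -5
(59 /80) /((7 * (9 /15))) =59 /336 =0.18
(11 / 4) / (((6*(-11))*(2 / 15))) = -5 / 16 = -0.31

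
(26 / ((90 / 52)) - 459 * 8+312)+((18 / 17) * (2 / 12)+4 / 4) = -2558008 / 765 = -3343.80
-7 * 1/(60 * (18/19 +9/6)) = -0.05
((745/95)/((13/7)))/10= 1043/2470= 0.42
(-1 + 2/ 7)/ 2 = -5/ 14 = -0.36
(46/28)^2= 529/196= 2.70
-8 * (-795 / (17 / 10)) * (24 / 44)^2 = 2289600 / 2057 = 1113.08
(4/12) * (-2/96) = -1/144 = -0.01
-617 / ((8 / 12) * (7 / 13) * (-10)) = 24063 / 140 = 171.88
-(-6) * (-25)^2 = 3750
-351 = -351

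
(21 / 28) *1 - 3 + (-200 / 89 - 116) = -120.50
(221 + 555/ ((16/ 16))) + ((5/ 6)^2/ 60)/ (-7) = 2346619/ 3024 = 776.00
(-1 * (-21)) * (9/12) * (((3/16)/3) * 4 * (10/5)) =63/8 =7.88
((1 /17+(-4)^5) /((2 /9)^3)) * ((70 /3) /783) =-5483205 /1972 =-2780.53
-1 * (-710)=710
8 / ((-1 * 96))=-1 / 12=-0.08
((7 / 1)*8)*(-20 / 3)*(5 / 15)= -1120 / 9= -124.44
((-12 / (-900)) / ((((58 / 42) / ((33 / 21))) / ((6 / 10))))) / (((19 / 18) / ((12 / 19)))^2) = 1539648 / 472413625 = 0.00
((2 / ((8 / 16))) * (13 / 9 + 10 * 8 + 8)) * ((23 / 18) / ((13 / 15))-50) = -6093850 / 351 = -17361.40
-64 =-64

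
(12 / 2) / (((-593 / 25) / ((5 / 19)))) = -750 / 11267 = -0.07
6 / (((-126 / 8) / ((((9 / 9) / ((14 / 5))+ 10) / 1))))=-580 / 147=-3.95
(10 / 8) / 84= 5 / 336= 0.01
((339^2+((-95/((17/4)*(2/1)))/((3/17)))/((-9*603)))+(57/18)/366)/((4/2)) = 456531108175/7945128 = 57460.51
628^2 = 394384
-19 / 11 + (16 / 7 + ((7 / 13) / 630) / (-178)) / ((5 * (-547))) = -75792269983 / 43858514700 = -1.73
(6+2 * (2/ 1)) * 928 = 9280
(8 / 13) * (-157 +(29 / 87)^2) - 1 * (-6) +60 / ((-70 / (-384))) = 238.60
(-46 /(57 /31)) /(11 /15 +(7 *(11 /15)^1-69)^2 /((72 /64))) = -962550 /139528343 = -0.01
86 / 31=2.77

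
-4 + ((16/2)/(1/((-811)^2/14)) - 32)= 2630632/7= 375804.57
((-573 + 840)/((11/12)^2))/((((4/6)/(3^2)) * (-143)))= -519048/17303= -30.00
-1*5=-5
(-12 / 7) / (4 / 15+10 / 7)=-90 / 89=-1.01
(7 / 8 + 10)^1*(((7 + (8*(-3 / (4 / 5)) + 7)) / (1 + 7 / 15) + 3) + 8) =87 / 88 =0.99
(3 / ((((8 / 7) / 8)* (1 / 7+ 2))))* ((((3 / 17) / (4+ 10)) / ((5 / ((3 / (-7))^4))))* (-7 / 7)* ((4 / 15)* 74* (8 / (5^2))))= -95904 / 18221875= -0.01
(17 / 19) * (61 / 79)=1037 / 1501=0.69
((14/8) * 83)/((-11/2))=-581/22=-26.41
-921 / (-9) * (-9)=-921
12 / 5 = 2.40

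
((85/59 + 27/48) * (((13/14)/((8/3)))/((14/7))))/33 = 24583/2326016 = 0.01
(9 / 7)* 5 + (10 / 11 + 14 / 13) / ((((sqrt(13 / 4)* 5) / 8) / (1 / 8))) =568* sqrt(13) / 9295 + 45 / 7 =6.65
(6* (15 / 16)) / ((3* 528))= 5 / 1408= 0.00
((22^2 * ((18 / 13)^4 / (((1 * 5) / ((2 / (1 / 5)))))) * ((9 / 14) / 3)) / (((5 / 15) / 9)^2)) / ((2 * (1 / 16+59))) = 32923832832 / 6997445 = 4705.12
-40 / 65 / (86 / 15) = -60 / 559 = -0.11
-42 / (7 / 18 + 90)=-756 / 1627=-0.46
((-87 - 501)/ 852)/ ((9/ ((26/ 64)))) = -637/ 20448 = -0.03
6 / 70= 3 / 35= 0.09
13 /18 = 0.72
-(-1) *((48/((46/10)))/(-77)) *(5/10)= -120/1771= -0.07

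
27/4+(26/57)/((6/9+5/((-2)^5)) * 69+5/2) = 1860901/275196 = 6.76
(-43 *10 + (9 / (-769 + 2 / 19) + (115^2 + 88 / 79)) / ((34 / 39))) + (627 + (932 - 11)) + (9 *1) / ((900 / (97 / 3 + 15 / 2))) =191759073031193 / 11771932200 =16289.52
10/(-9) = -10/9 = -1.11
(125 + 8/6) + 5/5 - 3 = 373/3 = 124.33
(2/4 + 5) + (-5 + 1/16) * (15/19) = 487/304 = 1.60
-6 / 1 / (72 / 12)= -1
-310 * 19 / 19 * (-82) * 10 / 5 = 50840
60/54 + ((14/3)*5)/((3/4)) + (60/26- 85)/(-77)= 299965/9009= 33.30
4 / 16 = 1 / 4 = 0.25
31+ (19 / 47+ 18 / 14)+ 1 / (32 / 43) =34.03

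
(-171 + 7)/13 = -164/13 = -12.62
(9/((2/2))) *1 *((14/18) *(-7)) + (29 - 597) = -617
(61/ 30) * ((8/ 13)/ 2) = 122/ 195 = 0.63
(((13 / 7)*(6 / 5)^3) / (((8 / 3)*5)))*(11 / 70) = 11583 / 306250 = 0.04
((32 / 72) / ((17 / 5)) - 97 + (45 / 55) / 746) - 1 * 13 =-137941483 / 1255518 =-109.87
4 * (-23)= -92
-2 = -2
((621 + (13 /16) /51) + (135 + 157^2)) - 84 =20661949 /816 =25321.02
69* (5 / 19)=345 / 19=18.16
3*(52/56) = 39/14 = 2.79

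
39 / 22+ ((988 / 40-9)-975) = -52664 / 55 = -957.53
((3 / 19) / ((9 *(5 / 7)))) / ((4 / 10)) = 7 / 114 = 0.06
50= 50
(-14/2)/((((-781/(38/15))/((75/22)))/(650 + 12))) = 440230/8591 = 51.24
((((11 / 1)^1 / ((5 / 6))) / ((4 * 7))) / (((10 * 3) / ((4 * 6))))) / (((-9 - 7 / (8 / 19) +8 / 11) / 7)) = -5808 / 54775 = -0.11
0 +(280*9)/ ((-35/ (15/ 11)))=-98.18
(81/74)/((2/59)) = 4779/148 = 32.29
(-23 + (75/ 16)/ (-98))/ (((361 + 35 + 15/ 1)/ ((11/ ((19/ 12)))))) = -0.39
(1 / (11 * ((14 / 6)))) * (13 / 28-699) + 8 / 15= -862907 / 32340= -26.68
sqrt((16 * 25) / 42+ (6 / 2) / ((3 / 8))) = 4 * sqrt(483) / 21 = 4.19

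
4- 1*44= -40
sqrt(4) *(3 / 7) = 6 / 7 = 0.86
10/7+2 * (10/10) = 24/7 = 3.43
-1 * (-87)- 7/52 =4517/52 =86.87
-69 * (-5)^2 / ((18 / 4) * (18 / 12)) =-2300 / 9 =-255.56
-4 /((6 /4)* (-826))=4 /1239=0.00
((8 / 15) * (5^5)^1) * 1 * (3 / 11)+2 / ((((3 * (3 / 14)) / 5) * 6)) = 135770 / 297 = 457.14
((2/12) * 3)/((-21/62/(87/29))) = -31/7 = -4.43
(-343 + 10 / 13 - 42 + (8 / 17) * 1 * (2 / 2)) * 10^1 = -848110 / 221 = -3837.60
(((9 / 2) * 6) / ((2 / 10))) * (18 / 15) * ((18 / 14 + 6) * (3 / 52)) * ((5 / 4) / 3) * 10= 103275 / 364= 283.72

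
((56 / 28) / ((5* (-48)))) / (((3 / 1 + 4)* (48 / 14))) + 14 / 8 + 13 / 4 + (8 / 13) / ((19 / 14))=3879113 / 711360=5.45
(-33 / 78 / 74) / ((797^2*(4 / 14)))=-77 / 2444284232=-0.00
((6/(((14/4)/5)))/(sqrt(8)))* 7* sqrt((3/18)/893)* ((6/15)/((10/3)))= 0.03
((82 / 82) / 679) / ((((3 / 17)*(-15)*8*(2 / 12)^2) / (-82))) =697 / 3395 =0.21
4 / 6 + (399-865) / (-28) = 727 / 42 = 17.31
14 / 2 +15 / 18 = 47 / 6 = 7.83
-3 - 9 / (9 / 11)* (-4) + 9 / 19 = 788 / 19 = 41.47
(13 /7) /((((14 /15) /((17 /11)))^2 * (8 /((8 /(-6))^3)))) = -187850 /124509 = -1.51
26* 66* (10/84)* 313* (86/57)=38492740/399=96473.03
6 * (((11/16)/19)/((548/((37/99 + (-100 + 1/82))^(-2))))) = 543690873/13617694806896536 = 0.00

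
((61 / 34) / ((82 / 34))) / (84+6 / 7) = 427 / 48708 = 0.01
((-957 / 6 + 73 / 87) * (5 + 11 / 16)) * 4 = -2512237 / 696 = -3609.54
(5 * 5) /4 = 25 /4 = 6.25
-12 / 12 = -1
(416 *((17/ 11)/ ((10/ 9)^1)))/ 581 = 1.00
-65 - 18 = -83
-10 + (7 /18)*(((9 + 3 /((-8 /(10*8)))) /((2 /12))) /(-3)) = 19 /3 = 6.33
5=5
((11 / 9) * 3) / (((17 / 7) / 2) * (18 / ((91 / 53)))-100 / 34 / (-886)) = 4797247 / 16659492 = 0.29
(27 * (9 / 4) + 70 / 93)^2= 523448641 / 138384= 3782.58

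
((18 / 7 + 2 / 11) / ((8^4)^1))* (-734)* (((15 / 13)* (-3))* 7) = 875295 / 73216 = 11.95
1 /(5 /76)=76 /5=15.20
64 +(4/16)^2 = 1025/16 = 64.06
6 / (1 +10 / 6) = 9 / 4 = 2.25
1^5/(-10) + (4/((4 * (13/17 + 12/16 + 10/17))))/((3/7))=4331/4290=1.01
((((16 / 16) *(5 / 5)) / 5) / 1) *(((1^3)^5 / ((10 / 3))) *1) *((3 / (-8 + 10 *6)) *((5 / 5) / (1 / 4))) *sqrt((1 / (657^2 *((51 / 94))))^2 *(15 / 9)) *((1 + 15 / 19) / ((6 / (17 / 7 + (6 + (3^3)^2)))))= 242614 *sqrt(15) / 55974084075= 0.00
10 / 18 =5 / 9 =0.56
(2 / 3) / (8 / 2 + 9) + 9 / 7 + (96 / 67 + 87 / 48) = 1341047 / 292656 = 4.58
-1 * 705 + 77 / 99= -6338 / 9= -704.22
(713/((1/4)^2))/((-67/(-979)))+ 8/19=212200744/1273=166693.44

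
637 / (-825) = -637 / 825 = -0.77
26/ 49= 0.53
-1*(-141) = 141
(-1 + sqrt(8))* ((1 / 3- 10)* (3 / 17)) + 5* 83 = 7084 / 17- 58* sqrt(2) / 17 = 411.88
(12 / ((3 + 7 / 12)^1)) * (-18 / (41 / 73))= -107.33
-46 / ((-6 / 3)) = 23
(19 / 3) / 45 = 19 / 135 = 0.14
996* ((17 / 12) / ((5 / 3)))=4233 / 5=846.60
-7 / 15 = -0.47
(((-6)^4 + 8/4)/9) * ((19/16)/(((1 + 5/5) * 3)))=12331/432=28.54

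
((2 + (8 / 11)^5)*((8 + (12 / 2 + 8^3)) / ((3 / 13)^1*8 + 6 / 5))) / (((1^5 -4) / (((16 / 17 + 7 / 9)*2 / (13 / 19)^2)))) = -9845674548700 / 10570904487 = -931.39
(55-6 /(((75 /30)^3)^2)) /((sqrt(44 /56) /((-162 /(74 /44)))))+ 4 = 4-278313084 * sqrt(154) /578125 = -5970.10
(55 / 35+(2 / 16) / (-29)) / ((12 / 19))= 48355 / 19488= 2.48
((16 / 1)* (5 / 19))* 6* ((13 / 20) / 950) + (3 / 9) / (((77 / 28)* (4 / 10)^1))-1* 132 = -39217502 / 297825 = -131.68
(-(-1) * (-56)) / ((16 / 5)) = -35 / 2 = -17.50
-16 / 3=-5.33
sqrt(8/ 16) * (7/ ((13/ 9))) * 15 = 945 * sqrt(2)/ 26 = 51.40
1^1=1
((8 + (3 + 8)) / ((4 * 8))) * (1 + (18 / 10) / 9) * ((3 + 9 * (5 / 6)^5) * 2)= 108623 / 11520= 9.43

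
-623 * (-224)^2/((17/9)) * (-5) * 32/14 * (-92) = -295805583360/17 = -17400328432.94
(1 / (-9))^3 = -1 / 729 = -0.00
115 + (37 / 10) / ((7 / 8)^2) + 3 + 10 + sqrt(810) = 9 * sqrt(10) + 32544 / 245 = 161.29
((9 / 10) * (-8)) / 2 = -18 / 5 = -3.60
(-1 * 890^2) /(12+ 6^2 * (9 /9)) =-198025 /12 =-16502.08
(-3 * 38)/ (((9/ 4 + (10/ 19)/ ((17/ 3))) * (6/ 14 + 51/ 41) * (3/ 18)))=-1761319/ 10090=-174.56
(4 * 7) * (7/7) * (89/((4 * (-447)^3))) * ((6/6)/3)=-623/267943869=-0.00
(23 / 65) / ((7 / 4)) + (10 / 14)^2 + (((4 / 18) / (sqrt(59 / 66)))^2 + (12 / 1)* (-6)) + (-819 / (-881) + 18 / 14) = -308501516873 / 4469934105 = -69.02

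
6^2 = 36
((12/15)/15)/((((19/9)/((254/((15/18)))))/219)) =4005072/2375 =1686.35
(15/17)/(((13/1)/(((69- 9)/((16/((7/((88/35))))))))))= 55125/77792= 0.71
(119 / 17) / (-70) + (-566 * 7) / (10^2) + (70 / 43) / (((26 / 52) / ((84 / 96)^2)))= -640309 / 17200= -37.23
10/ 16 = 5/ 8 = 0.62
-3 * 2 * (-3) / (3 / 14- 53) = -252 / 739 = -0.34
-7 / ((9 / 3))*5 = -35 / 3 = -11.67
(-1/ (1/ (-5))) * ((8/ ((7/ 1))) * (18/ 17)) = 720/ 119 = 6.05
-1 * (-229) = 229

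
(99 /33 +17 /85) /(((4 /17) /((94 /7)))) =6392 /35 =182.63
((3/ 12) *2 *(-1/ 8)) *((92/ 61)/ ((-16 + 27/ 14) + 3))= 161/ 18910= 0.01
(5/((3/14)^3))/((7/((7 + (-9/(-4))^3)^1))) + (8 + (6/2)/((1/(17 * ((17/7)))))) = 2217923/1512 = 1466.88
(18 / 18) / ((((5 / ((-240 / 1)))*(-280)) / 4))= 24 / 35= 0.69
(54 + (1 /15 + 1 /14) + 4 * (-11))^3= 9649992689 /9261000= 1042.00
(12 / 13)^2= 144 / 169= 0.85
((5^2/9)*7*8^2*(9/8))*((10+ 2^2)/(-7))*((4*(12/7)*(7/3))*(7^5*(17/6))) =-6400105600/3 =-2133368533.33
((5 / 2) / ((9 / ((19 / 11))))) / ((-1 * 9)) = -95 / 1782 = -0.05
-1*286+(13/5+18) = -265.40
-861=-861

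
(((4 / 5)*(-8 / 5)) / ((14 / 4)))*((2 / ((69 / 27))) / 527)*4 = -0.00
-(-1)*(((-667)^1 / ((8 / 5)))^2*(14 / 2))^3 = 471920832795365743234375 / 262144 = 1800235110455954525.89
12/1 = 12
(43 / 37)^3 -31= -1490736 / 50653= -29.43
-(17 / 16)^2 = -1.13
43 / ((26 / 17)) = 28.12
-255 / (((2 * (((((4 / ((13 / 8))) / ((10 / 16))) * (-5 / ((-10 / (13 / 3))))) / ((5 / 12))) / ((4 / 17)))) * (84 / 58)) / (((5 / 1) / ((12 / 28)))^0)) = -3625 / 3584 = -1.01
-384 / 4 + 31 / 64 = -6113 / 64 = -95.52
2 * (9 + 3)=24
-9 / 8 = -1.12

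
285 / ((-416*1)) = -285 / 416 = -0.69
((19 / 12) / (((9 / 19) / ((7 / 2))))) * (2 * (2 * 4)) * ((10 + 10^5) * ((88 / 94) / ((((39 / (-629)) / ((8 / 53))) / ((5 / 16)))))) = -34972122862600 / 2623023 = -13332754.94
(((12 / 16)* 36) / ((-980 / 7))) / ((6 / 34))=-153 / 140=-1.09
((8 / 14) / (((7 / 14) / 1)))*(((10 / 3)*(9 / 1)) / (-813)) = -80 / 1897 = -0.04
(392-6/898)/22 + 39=561247/9878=56.82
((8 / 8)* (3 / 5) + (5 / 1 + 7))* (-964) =-60732 / 5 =-12146.40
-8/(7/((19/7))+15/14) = -2128/971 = -2.19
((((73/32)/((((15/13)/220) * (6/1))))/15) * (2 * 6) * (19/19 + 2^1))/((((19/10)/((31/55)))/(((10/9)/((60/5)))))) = 29419/6156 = 4.78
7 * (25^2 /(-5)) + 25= -850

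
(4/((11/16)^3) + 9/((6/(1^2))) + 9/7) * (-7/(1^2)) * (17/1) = -4781845/2662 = -1796.34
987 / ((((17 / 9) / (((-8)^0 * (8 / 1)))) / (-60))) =-4263840 / 17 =-250814.12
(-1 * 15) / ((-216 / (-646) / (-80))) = 3588.89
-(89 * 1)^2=-7921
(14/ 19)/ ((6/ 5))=35/ 57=0.61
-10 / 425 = -2 / 85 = -0.02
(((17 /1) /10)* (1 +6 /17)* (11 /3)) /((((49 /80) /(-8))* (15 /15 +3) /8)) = -32384 /147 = -220.30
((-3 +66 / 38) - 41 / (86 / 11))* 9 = -95697 / 1634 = -58.57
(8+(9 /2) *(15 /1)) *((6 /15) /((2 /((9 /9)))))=151 /10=15.10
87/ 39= 29/ 13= 2.23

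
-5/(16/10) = -25/8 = -3.12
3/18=1/6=0.17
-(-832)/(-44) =-208/11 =-18.91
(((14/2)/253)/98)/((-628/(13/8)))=-13/17795008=-0.00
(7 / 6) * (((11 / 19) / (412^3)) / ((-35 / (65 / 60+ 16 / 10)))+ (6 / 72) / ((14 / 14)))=77510767943 / 797253619200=0.10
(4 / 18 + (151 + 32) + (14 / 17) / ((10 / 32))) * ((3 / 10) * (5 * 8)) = 568724 / 255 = 2230.29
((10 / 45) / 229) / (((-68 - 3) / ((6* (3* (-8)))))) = 32 / 16259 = 0.00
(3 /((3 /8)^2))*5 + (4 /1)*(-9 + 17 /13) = 2960 /39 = 75.90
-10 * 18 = -180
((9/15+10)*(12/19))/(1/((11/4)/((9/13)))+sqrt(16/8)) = -1637064/1881095+6502782*sqrt(2)/1881095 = 4.02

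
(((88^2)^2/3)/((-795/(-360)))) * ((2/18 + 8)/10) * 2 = 35022209024/2385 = 14684364.37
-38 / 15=-2.53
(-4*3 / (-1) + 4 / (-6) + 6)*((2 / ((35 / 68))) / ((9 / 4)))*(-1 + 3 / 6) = -14144 / 945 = -14.97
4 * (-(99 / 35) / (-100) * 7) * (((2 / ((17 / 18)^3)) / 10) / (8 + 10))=32076 / 3070625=0.01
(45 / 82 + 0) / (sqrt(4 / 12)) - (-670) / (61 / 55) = 45 *sqrt(3) / 82 + 36850 / 61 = 605.05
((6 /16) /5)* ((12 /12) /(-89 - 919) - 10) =-10081 /13440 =-0.75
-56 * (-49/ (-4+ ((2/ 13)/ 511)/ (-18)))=-164055528/ 239149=-686.00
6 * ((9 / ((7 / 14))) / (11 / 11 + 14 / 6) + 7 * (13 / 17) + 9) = 10074 / 85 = 118.52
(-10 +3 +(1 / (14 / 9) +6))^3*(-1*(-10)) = -625 / 1372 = -0.46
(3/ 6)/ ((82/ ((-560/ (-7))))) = 20/ 41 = 0.49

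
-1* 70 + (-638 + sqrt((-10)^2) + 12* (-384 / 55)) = -42998 / 55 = -781.78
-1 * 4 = -4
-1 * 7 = -7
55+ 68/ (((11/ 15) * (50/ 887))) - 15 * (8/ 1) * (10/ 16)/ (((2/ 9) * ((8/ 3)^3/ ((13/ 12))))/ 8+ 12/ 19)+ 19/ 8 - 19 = 1616.26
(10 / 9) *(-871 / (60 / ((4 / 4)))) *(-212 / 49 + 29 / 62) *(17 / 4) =173582461 / 656208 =264.52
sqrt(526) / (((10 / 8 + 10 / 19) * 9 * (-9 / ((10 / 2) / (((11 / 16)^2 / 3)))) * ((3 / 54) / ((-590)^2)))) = -13545267200 * sqrt(526) / 9801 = -31696408.80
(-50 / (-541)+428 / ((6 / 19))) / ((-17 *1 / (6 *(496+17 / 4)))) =-239312.38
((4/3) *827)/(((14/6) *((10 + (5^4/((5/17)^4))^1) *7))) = 3308/4093019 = 0.00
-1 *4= -4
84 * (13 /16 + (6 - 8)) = -399 /4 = -99.75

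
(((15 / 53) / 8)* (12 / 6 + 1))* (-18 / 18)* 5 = -225 / 424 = -0.53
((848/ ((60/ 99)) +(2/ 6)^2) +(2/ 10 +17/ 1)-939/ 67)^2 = 17880432132676/ 9090225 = 1966995.55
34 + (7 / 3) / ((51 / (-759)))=-37 / 51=-0.73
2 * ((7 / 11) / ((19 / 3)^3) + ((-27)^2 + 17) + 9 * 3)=116644532 / 75449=1546.01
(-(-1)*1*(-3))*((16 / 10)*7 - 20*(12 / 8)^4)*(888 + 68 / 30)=12025277 / 50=240505.54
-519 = -519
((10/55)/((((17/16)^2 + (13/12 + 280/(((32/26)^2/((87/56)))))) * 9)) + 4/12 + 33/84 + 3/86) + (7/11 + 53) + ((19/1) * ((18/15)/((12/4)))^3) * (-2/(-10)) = 75388796966479/1379718532500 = 54.64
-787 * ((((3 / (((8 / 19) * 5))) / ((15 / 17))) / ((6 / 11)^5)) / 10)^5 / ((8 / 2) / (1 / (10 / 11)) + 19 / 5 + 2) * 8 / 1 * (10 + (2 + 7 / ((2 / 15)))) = -18018484.82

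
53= 53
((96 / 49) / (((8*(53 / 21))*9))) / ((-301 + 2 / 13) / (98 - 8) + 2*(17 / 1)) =4680 / 13307399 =0.00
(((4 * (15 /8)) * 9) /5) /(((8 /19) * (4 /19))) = 9747 /64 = 152.30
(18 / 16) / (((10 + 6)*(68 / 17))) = 9 / 512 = 0.02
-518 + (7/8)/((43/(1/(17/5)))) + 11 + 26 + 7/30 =-42172327/87720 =-480.76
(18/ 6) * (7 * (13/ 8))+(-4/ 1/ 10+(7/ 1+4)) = 1789/ 40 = 44.72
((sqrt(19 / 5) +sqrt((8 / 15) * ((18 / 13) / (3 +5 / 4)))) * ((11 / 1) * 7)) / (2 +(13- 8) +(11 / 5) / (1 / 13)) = 308 * sqrt(3315) / 19669 +77 * sqrt(95) / 178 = 5.12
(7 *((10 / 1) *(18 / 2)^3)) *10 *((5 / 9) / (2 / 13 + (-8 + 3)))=-58500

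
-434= -434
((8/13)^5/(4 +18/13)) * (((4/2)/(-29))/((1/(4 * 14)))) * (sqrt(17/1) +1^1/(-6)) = 131072/12424035-262144 * sqrt(17)/4141345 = -0.25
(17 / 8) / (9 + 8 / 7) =119 / 568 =0.21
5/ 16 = 0.31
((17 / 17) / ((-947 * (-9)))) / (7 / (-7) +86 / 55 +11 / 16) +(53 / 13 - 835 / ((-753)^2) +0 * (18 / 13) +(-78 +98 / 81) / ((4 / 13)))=-245.49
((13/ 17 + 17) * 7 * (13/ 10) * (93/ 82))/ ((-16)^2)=1277913/ 1784320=0.72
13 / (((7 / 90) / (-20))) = -23400 / 7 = -3342.86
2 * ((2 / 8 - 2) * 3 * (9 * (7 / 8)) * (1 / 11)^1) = -1323 / 176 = -7.52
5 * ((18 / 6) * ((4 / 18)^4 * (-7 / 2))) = -280 / 2187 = -0.13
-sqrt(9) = -3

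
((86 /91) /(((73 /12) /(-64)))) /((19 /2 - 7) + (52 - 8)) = -44032 /205933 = -0.21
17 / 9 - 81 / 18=-47 / 18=-2.61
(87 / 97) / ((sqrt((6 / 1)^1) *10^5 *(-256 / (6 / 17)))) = -87 *sqrt(6) / 42214400000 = -0.00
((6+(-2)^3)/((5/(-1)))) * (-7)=-14/5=-2.80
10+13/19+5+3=355/19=18.68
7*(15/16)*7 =735/16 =45.94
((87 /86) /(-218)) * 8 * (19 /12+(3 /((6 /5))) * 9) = -8381 /9374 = -0.89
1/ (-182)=-1/ 182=-0.01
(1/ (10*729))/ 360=1/ 2624400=0.00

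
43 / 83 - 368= -367.48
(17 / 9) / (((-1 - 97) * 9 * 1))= -17 / 7938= -0.00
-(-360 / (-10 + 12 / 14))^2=-1550.39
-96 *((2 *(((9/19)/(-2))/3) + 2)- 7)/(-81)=-6.11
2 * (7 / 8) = 7 / 4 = 1.75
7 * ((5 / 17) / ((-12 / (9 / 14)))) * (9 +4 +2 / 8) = -795 / 544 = -1.46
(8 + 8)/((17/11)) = 176/17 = 10.35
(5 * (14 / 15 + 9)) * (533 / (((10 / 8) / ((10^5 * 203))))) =1289732080000 / 3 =429910693333.33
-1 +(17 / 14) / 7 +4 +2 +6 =11.17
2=2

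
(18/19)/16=9/152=0.06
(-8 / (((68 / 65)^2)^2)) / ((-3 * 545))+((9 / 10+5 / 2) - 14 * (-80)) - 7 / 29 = 142332505088477 / 126724742880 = 1123.16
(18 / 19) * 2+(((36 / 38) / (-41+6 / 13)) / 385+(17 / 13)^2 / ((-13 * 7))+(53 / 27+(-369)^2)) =31137500187170389 / 228675041595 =136164.84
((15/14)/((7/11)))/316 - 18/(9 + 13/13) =-277887/154840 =-1.79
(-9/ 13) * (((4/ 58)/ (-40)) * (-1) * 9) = -81/ 7540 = -0.01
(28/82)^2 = 196/1681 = 0.12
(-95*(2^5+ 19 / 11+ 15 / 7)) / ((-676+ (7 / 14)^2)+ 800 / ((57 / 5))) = 59824920 / 10631467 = 5.63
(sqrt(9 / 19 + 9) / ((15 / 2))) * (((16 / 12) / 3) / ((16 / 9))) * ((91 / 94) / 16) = 91 * sqrt(95) / 142880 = 0.01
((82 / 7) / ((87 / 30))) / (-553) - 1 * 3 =-337597 / 112259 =-3.01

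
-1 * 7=-7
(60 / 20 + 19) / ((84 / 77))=121 / 6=20.17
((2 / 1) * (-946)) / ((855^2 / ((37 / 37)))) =-0.00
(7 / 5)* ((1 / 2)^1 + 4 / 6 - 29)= -1169 / 30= -38.97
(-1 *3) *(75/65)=-45/13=-3.46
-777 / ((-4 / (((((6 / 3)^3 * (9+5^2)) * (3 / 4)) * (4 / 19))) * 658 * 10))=5661 / 4465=1.27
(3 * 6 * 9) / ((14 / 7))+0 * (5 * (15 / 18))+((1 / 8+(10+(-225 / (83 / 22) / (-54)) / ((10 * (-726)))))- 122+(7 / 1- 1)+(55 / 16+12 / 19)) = -51972905 / 2497968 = -20.81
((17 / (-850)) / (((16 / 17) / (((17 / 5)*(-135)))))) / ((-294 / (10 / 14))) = -2601 / 109760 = -0.02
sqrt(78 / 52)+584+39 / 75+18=sqrt(6) / 2+15063 / 25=603.74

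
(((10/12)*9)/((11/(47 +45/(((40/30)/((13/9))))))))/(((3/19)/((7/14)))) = 36385/176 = 206.73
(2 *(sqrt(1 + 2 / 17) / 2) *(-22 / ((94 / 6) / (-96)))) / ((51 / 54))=114048 *sqrt(323) / 13583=150.90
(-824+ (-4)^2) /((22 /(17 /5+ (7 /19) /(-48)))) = -1562369 /12540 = -124.59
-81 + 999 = 918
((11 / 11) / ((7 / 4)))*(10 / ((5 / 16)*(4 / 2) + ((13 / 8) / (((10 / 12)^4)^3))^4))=1136868377216160297393798828125000000 / 8767336311108200527960097482579830269411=0.00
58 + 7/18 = 1051/18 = 58.39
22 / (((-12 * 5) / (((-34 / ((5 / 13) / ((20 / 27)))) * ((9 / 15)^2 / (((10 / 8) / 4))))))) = 155584 / 5625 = 27.66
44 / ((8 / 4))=22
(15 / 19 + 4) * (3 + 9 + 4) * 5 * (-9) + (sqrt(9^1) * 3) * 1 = -65349 / 19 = -3439.42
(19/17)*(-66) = -1254/17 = -73.76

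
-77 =-77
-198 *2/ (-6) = 66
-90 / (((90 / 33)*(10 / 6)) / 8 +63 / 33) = -3960 / 109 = -36.33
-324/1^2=-324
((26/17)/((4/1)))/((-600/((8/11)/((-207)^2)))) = -13/1201914450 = -0.00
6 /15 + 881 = 4407 /5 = 881.40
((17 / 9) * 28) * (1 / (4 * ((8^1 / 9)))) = 119 / 8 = 14.88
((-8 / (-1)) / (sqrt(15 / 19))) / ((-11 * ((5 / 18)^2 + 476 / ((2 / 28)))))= -864 * sqrt(285) / 118753855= -0.00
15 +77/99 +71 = 781/9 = 86.78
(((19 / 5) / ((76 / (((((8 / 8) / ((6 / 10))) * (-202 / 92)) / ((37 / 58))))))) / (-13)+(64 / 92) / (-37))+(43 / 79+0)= 5742715 / 10487724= 0.55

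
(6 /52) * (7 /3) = 7 /26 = 0.27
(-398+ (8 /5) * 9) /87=-1918 /435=-4.41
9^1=9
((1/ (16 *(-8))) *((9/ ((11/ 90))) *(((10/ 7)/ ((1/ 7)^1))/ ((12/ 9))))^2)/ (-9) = 264.76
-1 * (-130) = 130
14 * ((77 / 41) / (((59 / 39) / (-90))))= -3783780 / 2419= -1564.19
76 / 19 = 4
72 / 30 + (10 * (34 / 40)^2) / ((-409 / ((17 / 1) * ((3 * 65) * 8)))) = -953127 / 2045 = -466.08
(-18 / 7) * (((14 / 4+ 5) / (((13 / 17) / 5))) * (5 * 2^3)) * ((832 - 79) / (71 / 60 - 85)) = 23502636000 / 457639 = 51356.28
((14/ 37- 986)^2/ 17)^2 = 3265450053.98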